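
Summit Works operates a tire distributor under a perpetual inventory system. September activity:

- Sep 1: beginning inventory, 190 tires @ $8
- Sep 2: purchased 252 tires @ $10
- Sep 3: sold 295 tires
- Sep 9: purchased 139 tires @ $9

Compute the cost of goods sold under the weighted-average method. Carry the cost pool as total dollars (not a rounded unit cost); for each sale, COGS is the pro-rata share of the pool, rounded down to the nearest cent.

COGS = $2,696.38

After Sep 1: 190 on hand, pool $1,520.00 (≈ $8.0000 each)
After Sep 2: 442 on hand, pool $4,040.00 (≈ $9.1403 each)
Sep 3, sell 295: 295/442 × $4,040.00 → $2,696.38
After Sep 9: 286 on hand, pool $2,594.62 (≈ $9.0721 each)
Ending inventory (cost pool remaining) = $2,594.62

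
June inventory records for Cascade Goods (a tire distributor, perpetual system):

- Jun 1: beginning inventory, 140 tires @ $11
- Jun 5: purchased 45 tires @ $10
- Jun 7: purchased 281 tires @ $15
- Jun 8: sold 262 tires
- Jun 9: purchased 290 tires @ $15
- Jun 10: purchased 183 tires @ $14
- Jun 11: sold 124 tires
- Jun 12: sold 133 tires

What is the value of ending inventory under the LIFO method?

Jun 8, 262 sold [LIFO — newest first]: 262 @ $15 = $3,930
Jun 11, 124 sold [LIFO — newest first]: 124 @ $14 = $1,736
Jun 12, 133 sold [LIFO — newest first]: 59 @ $14 + 74 @ $15 = $1,936
Total COGS = $3,930 + $1,736 + $1,936 = $7,602
Ending inventory: 140 @ $11 + 45 @ $10 + 19 @ $15 + 216 @ $15 = $5,515

Ending inventory = $5,515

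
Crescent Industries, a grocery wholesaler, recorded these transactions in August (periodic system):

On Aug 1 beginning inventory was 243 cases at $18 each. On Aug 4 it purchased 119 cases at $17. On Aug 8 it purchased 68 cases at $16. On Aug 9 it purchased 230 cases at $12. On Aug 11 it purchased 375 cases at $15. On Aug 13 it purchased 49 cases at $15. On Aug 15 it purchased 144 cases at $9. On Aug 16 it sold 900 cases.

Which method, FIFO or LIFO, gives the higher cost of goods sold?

FIFO

FIFO COGS: 243 @ $18 + 119 @ $17 + 68 @ $16 + 230 @ $12 + 240 @ $15 = $13,845
LIFO COGS: 144 @ $9 + 49 @ $15 + 375 @ $15 + 230 @ $12 + 68 @ $16 + 34 @ $17 = $12,082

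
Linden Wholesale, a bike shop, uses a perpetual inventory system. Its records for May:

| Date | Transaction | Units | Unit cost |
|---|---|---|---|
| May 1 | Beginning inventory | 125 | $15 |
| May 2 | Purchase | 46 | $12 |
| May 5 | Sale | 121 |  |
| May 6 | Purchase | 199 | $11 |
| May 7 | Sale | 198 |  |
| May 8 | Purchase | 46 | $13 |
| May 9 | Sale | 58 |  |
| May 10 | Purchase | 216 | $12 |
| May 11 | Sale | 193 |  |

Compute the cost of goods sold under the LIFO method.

May 5, 121 sold [LIFO — newest first]: 46 @ $12 + 75 @ $15 = $1,677
May 7, 198 sold [LIFO — newest first]: 198 @ $11 = $2,178
May 9, 58 sold [LIFO — newest first]: 46 @ $13 + 1 @ $11 + 11 @ $15 = $774
May 11, 193 sold [LIFO — newest first]: 193 @ $12 = $2,316
Total COGS = $1,677 + $2,178 + $774 + $2,316 = $6,945
Ending inventory: 39 @ $15 + 23 @ $12 = $861
Check: goods available $7,806 = COGS $6,945 + ending $861

COGS = $6,945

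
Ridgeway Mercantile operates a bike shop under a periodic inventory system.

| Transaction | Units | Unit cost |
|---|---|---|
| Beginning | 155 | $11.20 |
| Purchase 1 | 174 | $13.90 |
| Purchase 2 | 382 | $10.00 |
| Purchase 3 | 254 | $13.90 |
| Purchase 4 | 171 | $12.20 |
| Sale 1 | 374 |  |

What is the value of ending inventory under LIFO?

Ending inventory = $8,683.50

Sale 1 (374) [LIFO — newest first]: 171 @ $12.20 + 203 @ $13.90 = $4,907.90
Ending inventory: 155 @ $11.20 + 174 @ $13.90 + 382 @ $10.00 + 51 @ $13.90 = $8,683.50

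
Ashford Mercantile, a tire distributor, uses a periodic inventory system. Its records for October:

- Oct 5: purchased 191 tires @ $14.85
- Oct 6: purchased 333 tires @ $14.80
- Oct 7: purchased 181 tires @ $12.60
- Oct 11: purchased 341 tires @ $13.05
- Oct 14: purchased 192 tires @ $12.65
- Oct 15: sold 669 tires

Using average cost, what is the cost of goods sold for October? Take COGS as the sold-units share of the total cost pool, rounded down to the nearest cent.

COGS = $9,145.62

Oct 15, sell 669: 669/1238 × $16,924.20 → $9,145.62
Ending inventory (cost pool remaining) = $7,778.58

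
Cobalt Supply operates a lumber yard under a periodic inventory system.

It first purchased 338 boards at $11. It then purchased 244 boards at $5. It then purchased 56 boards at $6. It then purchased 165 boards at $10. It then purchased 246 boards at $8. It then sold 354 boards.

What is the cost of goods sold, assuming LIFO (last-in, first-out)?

Sale 1 (354) [LIFO — newest first]: 246 @ $8 + 108 @ $10 = $3,048
Ending inventory: 338 @ $11 + 244 @ $5 + 56 @ $6 + 57 @ $10 = $5,844

COGS = $3,048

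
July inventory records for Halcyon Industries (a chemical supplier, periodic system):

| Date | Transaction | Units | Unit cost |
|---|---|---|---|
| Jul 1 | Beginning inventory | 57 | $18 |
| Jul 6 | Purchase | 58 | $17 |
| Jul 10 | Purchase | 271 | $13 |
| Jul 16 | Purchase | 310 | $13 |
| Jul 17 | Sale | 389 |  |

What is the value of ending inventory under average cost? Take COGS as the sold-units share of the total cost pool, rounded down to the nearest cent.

Ending inventory = $4,219.05

Jul 17, sell 389: 389/696 × $9,565.00 → $5,345.95
Ending inventory (cost pool remaining) = $4,219.05
Check: goods available $9,565.00 = COGS $5,345.95 + ending $4,219.05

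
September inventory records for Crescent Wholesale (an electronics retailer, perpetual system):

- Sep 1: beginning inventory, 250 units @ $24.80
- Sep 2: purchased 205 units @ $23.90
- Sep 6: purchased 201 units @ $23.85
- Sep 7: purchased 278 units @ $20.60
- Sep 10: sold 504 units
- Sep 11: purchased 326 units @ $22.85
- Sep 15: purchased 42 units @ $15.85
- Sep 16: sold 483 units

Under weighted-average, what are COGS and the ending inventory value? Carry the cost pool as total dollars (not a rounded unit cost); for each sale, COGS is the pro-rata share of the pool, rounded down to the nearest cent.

COGS = $22,602.68; ending inventory = $7,132.27

After Sep 1: 250 on hand, pool $6,200.00 (≈ $24.8000 each)
After Sep 2: 455 on hand, pool $11,099.50 (≈ $24.3945 each)
After Sep 6: 656 on hand, pool $15,893.35 (≈ $24.2277 each)
After Sep 7: 934 on hand, pool $21,620.15 (≈ $23.1479 each)
Sep 10, sell 504: 504/934 × $21,620.15 → $11,666.54
After Sep 11: 756 on hand, pool $17,402.71 (≈ $23.0195 each)
After Sep 15: 798 on hand, pool $18,068.41 (≈ $22.6421 each)
Sep 16, sell 483: 483/798 × $18,068.41 → $10,936.14
Total COGS = $11,666.54 + $10,936.14 = $22,602.68
Ending inventory (cost pool remaining) = $7,132.27
Check: goods available $29,734.95 = COGS $22,602.68 + ending $7,132.27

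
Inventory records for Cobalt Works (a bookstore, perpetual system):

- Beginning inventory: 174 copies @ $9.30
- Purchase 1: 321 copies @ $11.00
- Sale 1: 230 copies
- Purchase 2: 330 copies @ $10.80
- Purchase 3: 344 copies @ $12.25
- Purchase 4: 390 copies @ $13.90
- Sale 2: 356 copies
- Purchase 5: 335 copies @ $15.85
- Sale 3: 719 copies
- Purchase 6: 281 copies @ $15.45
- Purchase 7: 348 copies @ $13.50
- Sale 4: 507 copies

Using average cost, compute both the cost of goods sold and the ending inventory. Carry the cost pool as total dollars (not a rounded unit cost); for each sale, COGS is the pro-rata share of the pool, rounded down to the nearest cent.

COGS = $22,954.27; ending inventory = $9,743.13

After Beginning: 174 on hand, pool $1,618.20 (≈ $9.3000 each)
After Purchase 1: 495 on hand, pool $5,149.20 (≈ $10.4024 each)
Sale 1, sell 230: 230/495 × $5,149.20 → $2,392.55
After Purchase 2: 595 on hand, pool $6,320.65 (≈ $10.6229 each)
After Purchase 3: 939 on hand, pool $10,534.65 (≈ $11.2190 each)
After Purchase 4: 1329 on hand, pool $15,955.65 (≈ $12.0058 each)
Sale 2, sell 356: 356/1329 × $15,955.65 → $4,274.04
After Purchase 5: 1308 on hand, pool $16,991.36 (≈ $12.9903 each)
Sale 3, sell 719: 719/1308 × $16,991.36 → $9,340.05
After Purchase 6: 870 on hand, pool $11,992.76 (≈ $13.7848 each)
After Purchase 7: 1218 on hand, pool $16,690.76 (≈ $13.7034 each)
Sale 4, sell 507: 507/1218 × $16,690.76 → $6,947.63
Total COGS = $2,392.55 + $4,274.04 + $9,340.05 + $6,947.63 = $22,954.27
Ending inventory (cost pool remaining) = $9,743.13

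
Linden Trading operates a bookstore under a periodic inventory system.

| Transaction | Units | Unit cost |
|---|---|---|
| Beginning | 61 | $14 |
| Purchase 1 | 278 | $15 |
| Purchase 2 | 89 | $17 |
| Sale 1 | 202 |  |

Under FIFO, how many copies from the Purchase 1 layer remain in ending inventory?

137

Sale 1 (202) [FIFO — oldest first]: 61 @ $14 + 141 @ $15 = $2,969
Ending inventory: 137 @ $15 + 89 @ $17 = $3,568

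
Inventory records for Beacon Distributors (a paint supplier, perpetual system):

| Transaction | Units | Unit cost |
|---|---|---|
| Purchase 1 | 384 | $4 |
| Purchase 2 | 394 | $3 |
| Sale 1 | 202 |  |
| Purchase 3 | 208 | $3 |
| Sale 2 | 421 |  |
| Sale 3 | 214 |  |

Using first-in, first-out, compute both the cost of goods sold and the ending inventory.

Sale 1 (202) [FIFO — oldest first]: 202 @ $4 = $808
Sale 2 (421) [FIFO — oldest first]: 182 @ $4 + 239 @ $3 = $1,445
Sale 3 (214) [FIFO — oldest first]: 155 @ $3 + 59 @ $3 = $642
Total COGS = $808 + $1,445 + $642 = $2,895
Ending inventory: 149 @ $3 = $447
Check: goods available $3,342 = COGS $2,895 + ending $447

COGS = $2,895; ending inventory = $447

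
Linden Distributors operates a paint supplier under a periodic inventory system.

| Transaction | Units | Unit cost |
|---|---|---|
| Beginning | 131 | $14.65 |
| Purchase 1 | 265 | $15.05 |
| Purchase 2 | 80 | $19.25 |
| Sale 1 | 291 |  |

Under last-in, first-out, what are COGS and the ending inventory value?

COGS = $4,715.55; ending inventory = $2,731.85

Sale 1 (291) [LIFO — newest first]: 80 @ $19.25 + 211 @ $15.05 = $4,715.55
Ending inventory: 131 @ $14.65 + 54 @ $15.05 = $2,731.85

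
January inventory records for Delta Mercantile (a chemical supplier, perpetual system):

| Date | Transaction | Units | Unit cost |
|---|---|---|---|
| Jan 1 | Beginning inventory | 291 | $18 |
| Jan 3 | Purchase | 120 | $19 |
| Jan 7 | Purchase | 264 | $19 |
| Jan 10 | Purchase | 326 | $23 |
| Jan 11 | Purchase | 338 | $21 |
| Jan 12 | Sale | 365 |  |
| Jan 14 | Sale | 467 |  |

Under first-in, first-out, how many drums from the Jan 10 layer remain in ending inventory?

169

Jan 12, 365 sold [FIFO — oldest first]: 291 @ $18 + 74 @ $19 = $6,644
Jan 14, 467 sold [FIFO — oldest first]: 46 @ $19 + 264 @ $19 + 157 @ $23 = $9,501
Total COGS = $6,644 + $9,501 = $16,145
Ending inventory: 169 @ $23 + 338 @ $21 = $10,985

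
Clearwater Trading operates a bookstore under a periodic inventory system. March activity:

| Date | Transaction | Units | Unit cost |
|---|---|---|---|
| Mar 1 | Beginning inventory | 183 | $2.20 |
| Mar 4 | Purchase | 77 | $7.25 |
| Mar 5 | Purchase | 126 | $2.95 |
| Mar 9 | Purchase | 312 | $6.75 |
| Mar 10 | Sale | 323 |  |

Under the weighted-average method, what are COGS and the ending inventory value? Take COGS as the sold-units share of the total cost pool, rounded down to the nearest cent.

COGS = $1,591.19; ending inventory = $1,847.36

Mar 10, sell 323: 323/698 × $3,438.55 → $1,591.19
Ending inventory (cost pool remaining) = $1,847.36
Check: goods available $3,438.55 = COGS $1,591.19 + ending $1,847.36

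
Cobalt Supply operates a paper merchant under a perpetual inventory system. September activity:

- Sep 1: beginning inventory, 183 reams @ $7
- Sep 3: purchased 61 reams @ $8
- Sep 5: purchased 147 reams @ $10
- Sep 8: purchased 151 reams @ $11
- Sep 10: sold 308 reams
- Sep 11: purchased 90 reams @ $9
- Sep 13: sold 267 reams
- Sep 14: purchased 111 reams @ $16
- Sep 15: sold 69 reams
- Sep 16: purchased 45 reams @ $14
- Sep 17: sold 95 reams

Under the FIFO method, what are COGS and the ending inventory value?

COGS = $7,422; ending inventory = $694

Sep 10, 308 sold [FIFO — oldest first]: 183 @ $7 + 61 @ $8 + 64 @ $10 = $2,409
Sep 13, 267 sold [FIFO — oldest first]: 83 @ $10 + 151 @ $11 + 33 @ $9 = $2,788
Sep 15, 69 sold [FIFO — oldest first]: 57 @ $9 + 12 @ $16 = $705
Sep 17, 95 sold [FIFO — oldest first]: 95 @ $16 = $1,520
Total COGS = $2,409 + $2,788 + $705 + $1,520 = $7,422
Ending inventory: 4 @ $16 + 45 @ $14 = $694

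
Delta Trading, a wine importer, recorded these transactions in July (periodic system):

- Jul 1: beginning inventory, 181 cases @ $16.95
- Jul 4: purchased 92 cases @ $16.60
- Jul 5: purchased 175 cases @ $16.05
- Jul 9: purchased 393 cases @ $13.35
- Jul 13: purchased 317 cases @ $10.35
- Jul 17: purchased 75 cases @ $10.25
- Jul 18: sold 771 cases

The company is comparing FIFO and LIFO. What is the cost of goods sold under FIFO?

COGS = $11,715.95

FIFO COGS: 181 @ $16.95 + 92 @ $16.60 + 175 @ $16.05 + 323 @ $13.35 = $11,715.95
LIFO COGS: 75 @ $10.25 + 317 @ $10.35 + 379 @ $13.35 = $9,109.35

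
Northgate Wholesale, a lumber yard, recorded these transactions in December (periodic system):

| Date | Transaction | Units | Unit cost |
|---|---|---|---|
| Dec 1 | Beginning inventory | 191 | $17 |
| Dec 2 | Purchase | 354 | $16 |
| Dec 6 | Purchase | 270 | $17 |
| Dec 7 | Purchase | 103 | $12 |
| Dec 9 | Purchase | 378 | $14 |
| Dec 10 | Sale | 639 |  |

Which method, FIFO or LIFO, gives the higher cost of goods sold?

FIFO COGS: 191 @ $17 + 354 @ $16 + 94 @ $17 = $10,509
LIFO COGS: 378 @ $14 + 103 @ $12 + 158 @ $17 = $9,214

FIFO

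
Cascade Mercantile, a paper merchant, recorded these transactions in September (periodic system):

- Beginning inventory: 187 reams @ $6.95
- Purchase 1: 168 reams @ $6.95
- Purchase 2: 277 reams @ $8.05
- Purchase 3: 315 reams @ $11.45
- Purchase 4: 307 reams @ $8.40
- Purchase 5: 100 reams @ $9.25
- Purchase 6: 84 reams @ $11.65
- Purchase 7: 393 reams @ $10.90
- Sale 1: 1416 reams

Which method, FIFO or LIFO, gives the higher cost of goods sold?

LIFO

FIFO COGS: 187 @ $6.95 + 168 @ $6.95 + 277 @ $8.05 + 315 @ $11.45 + 307 @ $8.40 + 100 @ $9.25 + 62 @ $11.65 = $12,529.95
LIFO COGS: 393 @ $10.90 + 84 @ $11.65 + 100 @ $9.25 + 307 @ $8.40 + 315 @ $11.45 + 217 @ $8.05 = $14,119.70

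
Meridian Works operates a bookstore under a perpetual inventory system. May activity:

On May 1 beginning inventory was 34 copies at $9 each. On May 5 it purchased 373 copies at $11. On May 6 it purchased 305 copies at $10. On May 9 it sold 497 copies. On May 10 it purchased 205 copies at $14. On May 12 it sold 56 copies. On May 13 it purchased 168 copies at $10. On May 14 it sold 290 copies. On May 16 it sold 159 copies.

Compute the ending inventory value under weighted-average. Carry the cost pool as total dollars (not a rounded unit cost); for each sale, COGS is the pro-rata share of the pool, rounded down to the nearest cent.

After May 1: 34 on hand, pool $306.00 (≈ $9.0000 each)
After May 5: 407 on hand, pool $4,409.00 (≈ $10.8329 each)
After May 6: 712 on hand, pool $7,459.00 (≈ $10.4761 each)
May 9, sell 497: 497/712 × $7,459.00 → $5,206.63
After May 10: 420 on hand, pool $5,122.37 (≈ $12.1961 each)
May 12, sell 56: 56/420 × $5,122.37 → $682.98
After May 13: 532 on hand, pool $6,119.39 (≈ $11.5026 each)
May 14, sell 290: 290/532 × $6,119.39 → $3,335.75
May 16, sell 159: 159/242 × $2,783.64 → $1,828.92
Total COGS = $5,206.63 + $682.98 + $3,335.75 + $1,828.92 = $11,054.28
Ending inventory (cost pool remaining) = $954.72

Ending inventory = $954.72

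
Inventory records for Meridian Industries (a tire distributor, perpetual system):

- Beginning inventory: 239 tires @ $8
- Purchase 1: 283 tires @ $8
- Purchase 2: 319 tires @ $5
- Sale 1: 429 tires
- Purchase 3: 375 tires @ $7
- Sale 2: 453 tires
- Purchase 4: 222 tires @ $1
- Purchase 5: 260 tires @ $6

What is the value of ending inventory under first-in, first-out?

Sale 1 (429) [FIFO — oldest first]: 239 @ $8 + 190 @ $8 = $3,432
Sale 2 (453) [FIFO — oldest first]: 93 @ $8 + 319 @ $5 + 41 @ $7 = $2,626
Total COGS = $3,432 + $2,626 = $6,058
Ending inventory: 334 @ $7 + 222 @ $1 + 260 @ $6 = $4,120
Check: goods available $10,178 = COGS $6,058 + ending $4,120

Ending inventory = $4,120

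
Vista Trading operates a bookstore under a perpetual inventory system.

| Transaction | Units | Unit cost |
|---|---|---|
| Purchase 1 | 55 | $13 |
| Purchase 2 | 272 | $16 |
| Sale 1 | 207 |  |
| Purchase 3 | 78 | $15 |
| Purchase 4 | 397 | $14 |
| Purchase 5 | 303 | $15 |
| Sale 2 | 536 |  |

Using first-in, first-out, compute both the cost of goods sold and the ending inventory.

Sale 1 (207) [FIFO — oldest first]: 55 @ $13 + 152 @ $16 = $3,147
Sale 2 (536) [FIFO — oldest first]: 120 @ $16 + 78 @ $15 + 338 @ $14 = $7,822
Total COGS = $3,147 + $7,822 = $10,969
Ending inventory: 59 @ $14 + 303 @ $15 = $5,371
Check: goods available $16,340 = COGS $10,969 + ending $5,371

COGS = $10,969; ending inventory = $5,371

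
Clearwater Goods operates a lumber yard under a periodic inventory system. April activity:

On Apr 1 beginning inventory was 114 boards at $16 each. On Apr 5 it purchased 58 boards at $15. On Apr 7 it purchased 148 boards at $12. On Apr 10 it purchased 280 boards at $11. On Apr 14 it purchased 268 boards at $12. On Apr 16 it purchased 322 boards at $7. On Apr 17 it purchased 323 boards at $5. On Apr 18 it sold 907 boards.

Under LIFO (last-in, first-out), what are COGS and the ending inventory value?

COGS = $7,013; ending inventory = $7,622

Apr 18, 907 sold [LIFO — newest first]: 323 @ $5 + 322 @ $7 + 262 @ $12 = $7,013
Ending inventory: 114 @ $16 + 58 @ $15 + 148 @ $12 + 280 @ $11 + 6 @ $12 = $7,622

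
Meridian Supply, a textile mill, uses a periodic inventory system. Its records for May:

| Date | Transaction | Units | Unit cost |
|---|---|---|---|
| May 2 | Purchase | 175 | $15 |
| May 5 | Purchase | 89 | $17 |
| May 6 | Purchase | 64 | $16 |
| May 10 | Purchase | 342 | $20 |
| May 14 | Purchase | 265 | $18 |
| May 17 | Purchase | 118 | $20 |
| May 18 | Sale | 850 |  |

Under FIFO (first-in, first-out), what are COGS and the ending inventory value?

COGS = $15,242; ending inventory = $3,890

May 18, 850 sold [FIFO — oldest first]: 175 @ $15 + 89 @ $17 + 64 @ $16 + 342 @ $20 + 180 @ $18 = $15,242
Ending inventory: 85 @ $18 + 118 @ $20 = $3,890
Check: goods available $19,132 = COGS $15,242 + ending $3,890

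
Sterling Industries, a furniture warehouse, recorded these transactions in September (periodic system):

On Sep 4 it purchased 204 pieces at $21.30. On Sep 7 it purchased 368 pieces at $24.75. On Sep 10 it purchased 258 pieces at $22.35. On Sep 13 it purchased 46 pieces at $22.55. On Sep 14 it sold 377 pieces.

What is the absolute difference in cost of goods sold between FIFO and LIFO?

$16.60

FIFO COGS: 204 @ $21.30 + 173 @ $24.75 = $8,626.95
LIFO COGS: 46 @ $22.55 + 258 @ $22.35 + 73 @ $24.75 = $8,610.35
Difference = |$8,626.95 − $8,610.35| = $16.60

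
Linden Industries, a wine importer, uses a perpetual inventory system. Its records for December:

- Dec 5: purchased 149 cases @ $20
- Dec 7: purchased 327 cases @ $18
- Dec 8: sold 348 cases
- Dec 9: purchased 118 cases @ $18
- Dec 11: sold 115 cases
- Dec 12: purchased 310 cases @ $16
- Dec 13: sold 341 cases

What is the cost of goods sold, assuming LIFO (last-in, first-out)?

Dec 8, 348 sold [LIFO — newest first]: 327 @ $18 + 21 @ $20 = $6,306
Dec 11, 115 sold [LIFO — newest first]: 115 @ $18 = $2,070
Dec 13, 341 sold [LIFO — newest first]: 310 @ $16 + 3 @ $18 + 28 @ $20 = $5,574
Total COGS = $6,306 + $2,070 + $5,574 = $13,950
Ending inventory: 100 @ $20 = $2,000

COGS = $13,950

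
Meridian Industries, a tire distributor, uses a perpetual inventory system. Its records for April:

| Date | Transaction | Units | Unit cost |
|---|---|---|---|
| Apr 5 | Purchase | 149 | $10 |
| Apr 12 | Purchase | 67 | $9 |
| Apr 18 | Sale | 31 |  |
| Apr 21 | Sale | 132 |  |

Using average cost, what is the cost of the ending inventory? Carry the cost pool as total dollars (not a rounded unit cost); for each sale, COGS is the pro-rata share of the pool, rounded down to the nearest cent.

Ending inventory = $513.57

After Apr 5: 149 on hand, pool $1,490.00 (≈ $10.0000 each)
After Apr 12: 216 on hand, pool $2,093.00 (≈ $9.6898 each)
Apr 18, sell 31: 31/216 × $2,093.00 → $300.38
Apr 21, sell 132: 132/185 × $1,792.62 → $1,279.05
Total COGS = $300.38 + $1,279.05 = $1,579.43
Ending inventory (cost pool remaining) = $513.57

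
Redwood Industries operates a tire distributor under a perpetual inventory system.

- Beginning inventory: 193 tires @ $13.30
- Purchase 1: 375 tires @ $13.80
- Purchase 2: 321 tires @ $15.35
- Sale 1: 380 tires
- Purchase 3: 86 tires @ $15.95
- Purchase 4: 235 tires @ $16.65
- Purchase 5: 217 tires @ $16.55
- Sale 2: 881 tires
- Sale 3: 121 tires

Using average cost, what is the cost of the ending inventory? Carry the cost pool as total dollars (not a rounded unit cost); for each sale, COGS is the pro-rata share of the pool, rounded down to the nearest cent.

Ending inventory = $693.26

After Beginning: 193 on hand, pool $2,566.90 (≈ $13.3000 each)
After Purchase 1: 568 on hand, pool $7,741.90 (≈ $13.6301 each)
After Purchase 2: 889 on hand, pool $12,669.25 (≈ $14.2511 each)
Sale 1, sell 380: 380/889 × $12,669.25 → $5,415.42
After Purchase 3: 595 on hand, pool $8,625.53 (≈ $14.4967 each)
After Purchase 4: 830 on hand, pool $12,538.28 (≈ $15.1064 each)
After Purchase 5: 1047 on hand, pool $16,129.63 (≈ $15.4056 each)
Sale 2, sell 881: 881/1047 × $16,129.63 → $13,572.30
Sale 3, sell 121: 121/166 × $2,557.33 → $1,864.07
Total COGS = $5,415.42 + $13,572.30 + $1,864.07 = $20,851.79
Ending inventory (cost pool remaining) = $693.26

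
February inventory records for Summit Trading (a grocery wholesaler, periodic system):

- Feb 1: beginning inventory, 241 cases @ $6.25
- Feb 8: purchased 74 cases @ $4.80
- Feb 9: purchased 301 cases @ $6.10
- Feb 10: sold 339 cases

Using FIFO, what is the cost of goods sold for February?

Feb 10, 339 sold [FIFO — oldest first]: 241 @ $6.25 + 74 @ $4.80 + 24 @ $6.10 = $2,007.85
Ending inventory: 277 @ $6.10 = $1,689.70
Check: goods available $3,697.55 = COGS $2,007.85 + ending $1,689.70

COGS = $2,007.85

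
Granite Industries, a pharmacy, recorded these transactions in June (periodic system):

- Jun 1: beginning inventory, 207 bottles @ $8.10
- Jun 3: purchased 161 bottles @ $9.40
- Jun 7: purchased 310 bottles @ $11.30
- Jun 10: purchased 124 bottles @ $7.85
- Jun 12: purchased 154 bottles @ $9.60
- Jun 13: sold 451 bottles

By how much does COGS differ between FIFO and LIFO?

$278.70

FIFO COGS: 207 @ $8.10 + 161 @ $9.40 + 83 @ $11.30 = $4,128.00
LIFO COGS: 154 @ $9.60 + 124 @ $7.85 + 173 @ $11.30 = $4,406.70
Difference = |$4,128.00 − $4,406.70| = $278.70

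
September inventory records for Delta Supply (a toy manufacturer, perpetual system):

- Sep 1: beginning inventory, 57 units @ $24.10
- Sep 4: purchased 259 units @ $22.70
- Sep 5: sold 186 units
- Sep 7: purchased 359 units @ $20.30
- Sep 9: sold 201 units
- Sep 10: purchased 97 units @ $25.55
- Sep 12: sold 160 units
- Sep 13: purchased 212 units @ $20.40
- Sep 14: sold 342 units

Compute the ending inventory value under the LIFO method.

Sep 5, 186 sold [LIFO — newest first]: 186 @ $22.70 = $4,222.20
Sep 9, 201 sold [LIFO — newest first]: 201 @ $20.30 = $4,080.30
Sep 12, 160 sold [LIFO — newest first]: 97 @ $25.55 + 63 @ $20.30 = $3,757.25
Sep 14, 342 sold [LIFO — newest first]: 212 @ $20.40 + 95 @ $20.30 + 35 @ $22.70 = $7,047.80
Total COGS = $4,222.20 + $4,080.30 + $3,757.25 + $7,047.80 = $19,107.55
Ending inventory: 57 @ $24.10 + 38 @ $22.70 = $2,236.30

Ending inventory = $2,236.30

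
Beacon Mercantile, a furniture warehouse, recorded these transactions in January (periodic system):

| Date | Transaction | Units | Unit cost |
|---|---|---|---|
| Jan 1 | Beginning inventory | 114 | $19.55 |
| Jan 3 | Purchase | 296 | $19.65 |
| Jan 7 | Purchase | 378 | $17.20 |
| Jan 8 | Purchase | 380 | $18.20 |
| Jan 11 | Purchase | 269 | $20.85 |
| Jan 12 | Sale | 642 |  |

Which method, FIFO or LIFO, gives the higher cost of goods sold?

FIFO COGS: 114 @ $19.55 + 296 @ $19.65 + 232 @ $17.20 = $12,035.50
LIFO COGS: 269 @ $20.85 + 373 @ $18.20 = $12,397.25

LIFO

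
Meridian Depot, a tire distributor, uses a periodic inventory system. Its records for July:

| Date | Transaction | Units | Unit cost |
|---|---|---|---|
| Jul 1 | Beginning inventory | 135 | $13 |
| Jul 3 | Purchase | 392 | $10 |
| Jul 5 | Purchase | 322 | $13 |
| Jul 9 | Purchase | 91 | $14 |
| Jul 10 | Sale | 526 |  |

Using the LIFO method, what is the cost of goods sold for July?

Jul 10, 526 sold [LIFO — newest first]: 91 @ $14 + 322 @ $13 + 113 @ $10 = $6,590
Ending inventory: 135 @ $13 + 279 @ $10 = $4,545

COGS = $6,590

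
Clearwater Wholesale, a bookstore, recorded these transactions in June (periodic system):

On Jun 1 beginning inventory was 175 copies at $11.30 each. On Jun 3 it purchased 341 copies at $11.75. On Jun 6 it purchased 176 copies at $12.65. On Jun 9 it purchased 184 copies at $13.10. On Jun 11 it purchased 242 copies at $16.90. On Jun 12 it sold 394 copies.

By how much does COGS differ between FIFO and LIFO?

$1,530.25

FIFO COGS: 175 @ $11.30 + 219 @ $11.75 = $4,550.75
LIFO COGS: 242 @ $16.90 + 152 @ $13.10 = $6,081.00
Difference = |$4,550.75 − $6,081.00| = $1,530.25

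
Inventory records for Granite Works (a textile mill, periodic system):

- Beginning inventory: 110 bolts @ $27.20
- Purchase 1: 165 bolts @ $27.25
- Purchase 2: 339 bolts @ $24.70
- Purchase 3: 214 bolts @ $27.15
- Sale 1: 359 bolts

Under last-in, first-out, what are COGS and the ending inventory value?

COGS = $9,391.60; ending inventory = $12,280.05

Sale 1 (359) [LIFO — newest first]: 214 @ $27.15 + 145 @ $24.70 = $9,391.60
Ending inventory: 110 @ $27.20 + 165 @ $27.25 + 194 @ $24.70 = $12,280.05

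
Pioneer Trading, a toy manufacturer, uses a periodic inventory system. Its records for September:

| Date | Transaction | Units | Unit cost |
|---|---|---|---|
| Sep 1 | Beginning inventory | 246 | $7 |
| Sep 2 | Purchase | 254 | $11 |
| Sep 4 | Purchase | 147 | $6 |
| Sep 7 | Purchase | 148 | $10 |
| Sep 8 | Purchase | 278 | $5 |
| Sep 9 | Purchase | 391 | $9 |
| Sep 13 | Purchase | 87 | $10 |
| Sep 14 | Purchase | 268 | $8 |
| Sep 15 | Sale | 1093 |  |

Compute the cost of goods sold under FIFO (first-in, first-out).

Sep 15, 1093 sold [FIFO — oldest first]: 246 @ $7 + 254 @ $11 + 147 @ $6 + 148 @ $10 + 278 @ $5 + 20 @ $9 = $8,448
Ending inventory: 371 @ $9 + 87 @ $10 + 268 @ $8 = $6,353

COGS = $8,448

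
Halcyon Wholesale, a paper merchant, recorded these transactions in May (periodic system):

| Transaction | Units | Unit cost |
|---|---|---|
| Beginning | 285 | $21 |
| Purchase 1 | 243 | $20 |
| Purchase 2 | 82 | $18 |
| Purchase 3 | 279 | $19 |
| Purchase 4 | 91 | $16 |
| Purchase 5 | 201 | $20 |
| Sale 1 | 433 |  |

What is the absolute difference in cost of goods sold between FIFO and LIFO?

$790

FIFO COGS: 285 @ $21 + 148 @ $20 = $8,945
LIFO COGS: 201 @ $20 + 91 @ $16 + 141 @ $19 = $8,155
Difference = |$8,945 − $8,155| = $790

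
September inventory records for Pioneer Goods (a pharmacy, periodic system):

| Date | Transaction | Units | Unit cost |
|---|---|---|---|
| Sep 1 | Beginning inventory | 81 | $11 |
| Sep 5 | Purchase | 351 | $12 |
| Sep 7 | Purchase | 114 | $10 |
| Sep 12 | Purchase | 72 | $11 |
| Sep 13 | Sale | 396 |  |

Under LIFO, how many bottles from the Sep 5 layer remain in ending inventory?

Sep 13, 396 sold [LIFO — newest first]: 72 @ $11 + 114 @ $10 + 210 @ $12 = $4,452
Ending inventory: 81 @ $11 + 141 @ $12 = $2,583

141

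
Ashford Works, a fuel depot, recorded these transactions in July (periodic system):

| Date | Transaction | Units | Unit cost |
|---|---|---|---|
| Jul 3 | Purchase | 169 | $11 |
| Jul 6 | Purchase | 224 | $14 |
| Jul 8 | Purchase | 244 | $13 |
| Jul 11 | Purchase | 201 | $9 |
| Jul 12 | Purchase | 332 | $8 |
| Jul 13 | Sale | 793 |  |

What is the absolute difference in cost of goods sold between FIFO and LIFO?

FIFO COGS: 169 @ $11 + 224 @ $14 + 244 @ $13 + 156 @ $9 = $9,571
LIFO COGS: 332 @ $8 + 201 @ $9 + 244 @ $13 + 16 @ $14 = $7,861
Difference = |$9,571 − $7,861| = $1,710

$1,710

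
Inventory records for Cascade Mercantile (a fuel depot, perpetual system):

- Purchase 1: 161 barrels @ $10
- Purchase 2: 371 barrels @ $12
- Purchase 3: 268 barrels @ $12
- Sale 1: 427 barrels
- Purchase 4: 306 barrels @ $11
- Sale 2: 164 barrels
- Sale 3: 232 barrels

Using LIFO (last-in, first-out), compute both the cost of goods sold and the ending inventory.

COGS = $9,570; ending inventory = $3,074

Sale 1 (427) [LIFO — newest first]: 268 @ $12 + 159 @ $12 = $5,124
Sale 2 (164) [LIFO — newest first]: 164 @ $11 = $1,804
Sale 3 (232) [LIFO — newest first]: 142 @ $11 + 90 @ $12 = $2,642
Total COGS = $5,124 + $1,804 + $2,642 = $9,570
Ending inventory: 161 @ $10 + 122 @ $12 = $3,074
Check: goods available $12,644 = COGS $9,570 + ending $3,074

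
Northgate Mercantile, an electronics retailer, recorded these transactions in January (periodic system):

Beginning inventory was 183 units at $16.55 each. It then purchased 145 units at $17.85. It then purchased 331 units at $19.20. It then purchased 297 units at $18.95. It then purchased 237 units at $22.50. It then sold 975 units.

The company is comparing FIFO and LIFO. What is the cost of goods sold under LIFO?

FIFO COGS: 183 @ $16.55 + 145 @ $17.85 + 331 @ $19.20 + 297 @ $18.95 + 19 @ $22.50 = $18,027.75
LIFO COGS: 237 @ $22.50 + 297 @ $18.95 + 331 @ $19.20 + 110 @ $17.85 = $19,279.35

COGS = $19,279.35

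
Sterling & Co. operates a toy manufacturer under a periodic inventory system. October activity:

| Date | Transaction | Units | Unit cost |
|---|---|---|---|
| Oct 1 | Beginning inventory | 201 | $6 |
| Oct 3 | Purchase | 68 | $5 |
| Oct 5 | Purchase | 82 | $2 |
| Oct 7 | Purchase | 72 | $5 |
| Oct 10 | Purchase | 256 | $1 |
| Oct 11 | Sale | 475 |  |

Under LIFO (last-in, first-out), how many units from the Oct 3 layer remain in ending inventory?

3

Oct 11, 475 sold [LIFO — newest first]: 256 @ $1 + 72 @ $5 + 82 @ $2 + 65 @ $5 = $1,105
Ending inventory: 201 @ $6 + 3 @ $5 = $1,221
Check: goods available $2,326 = COGS $1,105 + ending $1,221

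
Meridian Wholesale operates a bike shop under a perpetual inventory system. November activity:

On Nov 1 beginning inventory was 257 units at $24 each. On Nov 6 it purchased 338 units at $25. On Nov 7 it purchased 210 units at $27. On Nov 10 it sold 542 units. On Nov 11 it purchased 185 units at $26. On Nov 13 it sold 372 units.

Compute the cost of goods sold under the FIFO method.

Nov 10, 542 sold [FIFO — oldest first]: 257 @ $24 + 285 @ $25 = $13,293
Nov 13, 372 sold [FIFO — oldest first]: 53 @ $25 + 210 @ $27 + 109 @ $26 = $9,829
Total COGS = $13,293 + $9,829 = $23,122
Ending inventory: 76 @ $26 = $1,976
Check: goods available $25,098 = COGS $23,122 + ending $1,976

COGS = $23,122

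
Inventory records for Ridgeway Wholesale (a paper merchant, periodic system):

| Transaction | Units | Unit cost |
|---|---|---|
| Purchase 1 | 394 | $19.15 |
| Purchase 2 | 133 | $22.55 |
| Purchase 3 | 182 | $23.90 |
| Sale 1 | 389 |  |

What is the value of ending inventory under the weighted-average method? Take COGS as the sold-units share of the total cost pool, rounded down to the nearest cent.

Ending inventory = $6,722.28

Sale 1, sell 389: 389/709 × $14,894.05 → $8,171.77
Ending inventory (cost pool remaining) = $6,722.28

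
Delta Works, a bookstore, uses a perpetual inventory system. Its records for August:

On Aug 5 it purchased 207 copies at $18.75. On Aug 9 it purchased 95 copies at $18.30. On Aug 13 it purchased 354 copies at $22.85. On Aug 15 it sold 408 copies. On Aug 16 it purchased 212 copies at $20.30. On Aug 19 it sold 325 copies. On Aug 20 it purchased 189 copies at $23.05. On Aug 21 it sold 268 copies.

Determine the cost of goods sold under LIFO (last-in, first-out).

COGS = $21,318.70

Aug 15, 408 sold [LIFO — newest first]: 354 @ $22.85 + 54 @ $18.30 = $9,077.10
Aug 19, 325 sold [LIFO — newest first]: 212 @ $20.30 + 41 @ $18.30 + 72 @ $18.75 = $6,403.90
Aug 21, 268 sold [LIFO — newest first]: 189 @ $23.05 + 79 @ $18.75 = $5,837.70
Total COGS = $9,077.10 + $6,403.90 + $5,837.70 = $21,318.70
Ending inventory: 56 @ $18.75 = $1,050.00
Check: goods available $22,368.70 = COGS $21,318.70 + ending $1,050.00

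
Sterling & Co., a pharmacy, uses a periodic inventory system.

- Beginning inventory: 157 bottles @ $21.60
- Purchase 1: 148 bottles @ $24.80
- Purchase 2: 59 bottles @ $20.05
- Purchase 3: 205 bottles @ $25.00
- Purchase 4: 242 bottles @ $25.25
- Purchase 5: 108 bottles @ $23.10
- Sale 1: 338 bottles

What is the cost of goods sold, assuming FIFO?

Sale 1 (338) [FIFO — oldest first]: 157 @ $21.60 + 148 @ $24.80 + 33 @ $20.05 = $7,723.25
Ending inventory: 26 @ $20.05 + 205 @ $25.00 + 242 @ $25.25 + 108 @ $23.10 = $14,251.60
Check: goods available $21,974.85 = COGS $7,723.25 + ending $14,251.60

COGS = $7,723.25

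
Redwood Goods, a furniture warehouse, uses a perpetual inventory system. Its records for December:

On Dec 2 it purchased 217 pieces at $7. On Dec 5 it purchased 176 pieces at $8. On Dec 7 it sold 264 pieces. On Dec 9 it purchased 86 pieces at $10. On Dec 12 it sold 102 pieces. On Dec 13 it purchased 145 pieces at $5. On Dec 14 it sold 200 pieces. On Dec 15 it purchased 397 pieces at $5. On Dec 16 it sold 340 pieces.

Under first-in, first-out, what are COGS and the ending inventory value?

COGS = $5,922; ending inventory = $575

Dec 7, 264 sold [FIFO — oldest first]: 217 @ $7 + 47 @ $8 = $1,895
Dec 12, 102 sold [FIFO — oldest first]: 102 @ $8 = $816
Dec 14, 200 sold [FIFO — oldest first]: 27 @ $8 + 86 @ $10 + 87 @ $5 = $1,511
Dec 16, 340 sold [FIFO — oldest first]: 58 @ $5 + 282 @ $5 = $1,700
Total COGS = $1,895 + $816 + $1,511 + $1,700 = $5,922
Ending inventory: 115 @ $5 = $575
Check: goods available $6,497 = COGS $5,922 + ending $575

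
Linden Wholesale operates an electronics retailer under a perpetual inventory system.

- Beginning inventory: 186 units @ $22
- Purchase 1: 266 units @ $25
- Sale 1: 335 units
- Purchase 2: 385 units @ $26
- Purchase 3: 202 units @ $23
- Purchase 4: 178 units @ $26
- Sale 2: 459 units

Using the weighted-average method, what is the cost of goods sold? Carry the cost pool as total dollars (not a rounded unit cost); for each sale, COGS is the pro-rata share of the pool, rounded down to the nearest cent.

After Beginning: 186 on hand, pool $4,092.00 (≈ $22.0000 each)
After Purchase 1: 452 on hand, pool $10,742.00 (≈ $23.7655 each)
Sale 1, sell 335: 335/452 × $10,742.00 → $7,961.43
After Purchase 2: 502 on hand, pool $12,790.57 (≈ $25.4792 each)
After Purchase 3: 704 on hand, pool $17,436.57 (≈ $24.7679 each)
After Purchase 4: 882 on hand, pool $22,064.57 (≈ $25.0165 each)
Sale 2, sell 459: 459/882 × $22,064.57 → $11,482.58
Total COGS = $7,961.43 + $11,482.58 = $19,444.01
Ending inventory (cost pool remaining) = $10,581.99

COGS = $19,444.01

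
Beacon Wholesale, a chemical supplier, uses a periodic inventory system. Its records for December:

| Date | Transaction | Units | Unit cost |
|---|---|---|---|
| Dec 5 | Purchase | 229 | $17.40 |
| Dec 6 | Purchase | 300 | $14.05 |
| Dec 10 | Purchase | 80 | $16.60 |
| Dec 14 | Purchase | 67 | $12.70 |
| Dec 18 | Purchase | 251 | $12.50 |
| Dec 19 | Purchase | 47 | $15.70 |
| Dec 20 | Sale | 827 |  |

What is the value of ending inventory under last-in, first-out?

Dec 20, 827 sold [LIFO — newest first]: 47 @ $15.70 + 251 @ $12.50 + 67 @ $12.70 + 80 @ $16.60 + 300 @ $14.05 + 82 @ $17.40 = $11,696.10
Ending inventory: 147 @ $17.40 = $2,557.80

Ending inventory = $2,557.80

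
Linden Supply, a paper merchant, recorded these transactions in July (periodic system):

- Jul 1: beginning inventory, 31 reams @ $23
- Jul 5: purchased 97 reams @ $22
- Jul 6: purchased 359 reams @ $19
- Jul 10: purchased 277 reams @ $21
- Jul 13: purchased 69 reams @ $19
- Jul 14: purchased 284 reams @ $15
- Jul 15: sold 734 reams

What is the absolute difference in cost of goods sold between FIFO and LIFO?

$1,491

FIFO COGS: 31 @ $23 + 97 @ $22 + 359 @ $19 + 247 @ $21 = $14,855
LIFO COGS: 284 @ $15 + 69 @ $19 + 277 @ $21 + 104 @ $19 = $13,364
Difference = |$14,855 − $13,364| = $1,491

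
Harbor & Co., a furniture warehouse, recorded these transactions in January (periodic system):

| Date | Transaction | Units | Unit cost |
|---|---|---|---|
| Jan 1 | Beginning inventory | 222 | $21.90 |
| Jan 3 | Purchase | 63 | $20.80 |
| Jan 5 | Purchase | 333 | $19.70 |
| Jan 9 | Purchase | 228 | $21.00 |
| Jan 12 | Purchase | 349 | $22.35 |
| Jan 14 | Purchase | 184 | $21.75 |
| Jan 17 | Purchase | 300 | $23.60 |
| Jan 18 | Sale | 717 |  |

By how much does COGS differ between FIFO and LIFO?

FIFO COGS: 222 @ $21.90 + 63 @ $20.80 + 333 @ $19.70 + 99 @ $21.00 = $14,811.30
LIFO COGS: 300 @ $23.60 + 184 @ $21.75 + 233 @ $22.35 = $16,289.55
Difference = |$14,811.30 − $16,289.55| = $1,478.25

$1,478.25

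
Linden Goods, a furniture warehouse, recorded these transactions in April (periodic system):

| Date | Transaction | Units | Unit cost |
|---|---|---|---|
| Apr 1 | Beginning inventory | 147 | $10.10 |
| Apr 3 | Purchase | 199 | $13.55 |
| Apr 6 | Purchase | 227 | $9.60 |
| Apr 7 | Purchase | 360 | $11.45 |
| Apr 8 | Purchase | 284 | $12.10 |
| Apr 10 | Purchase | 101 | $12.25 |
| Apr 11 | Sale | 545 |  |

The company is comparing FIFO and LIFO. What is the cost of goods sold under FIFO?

COGS = $6,091.55

FIFO COGS: 147 @ $10.10 + 199 @ $13.55 + 199 @ $9.60 = $6,091.55
LIFO COGS: 101 @ $12.25 + 284 @ $12.10 + 160 @ $11.45 = $6,505.65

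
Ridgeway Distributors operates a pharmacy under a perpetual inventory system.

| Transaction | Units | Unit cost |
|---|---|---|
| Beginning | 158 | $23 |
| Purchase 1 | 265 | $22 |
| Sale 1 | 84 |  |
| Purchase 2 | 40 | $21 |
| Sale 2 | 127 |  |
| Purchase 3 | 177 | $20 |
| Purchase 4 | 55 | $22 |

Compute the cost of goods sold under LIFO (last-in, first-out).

Sale 1 (84) [LIFO — newest first]: 84 @ $22 = $1,848
Sale 2 (127) [LIFO — newest first]: 40 @ $21 + 87 @ $22 = $2,754
Total COGS = $1,848 + $2,754 = $4,602
Ending inventory: 158 @ $23 + 94 @ $22 + 177 @ $20 + 55 @ $22 = $10,452

COGS = $4,602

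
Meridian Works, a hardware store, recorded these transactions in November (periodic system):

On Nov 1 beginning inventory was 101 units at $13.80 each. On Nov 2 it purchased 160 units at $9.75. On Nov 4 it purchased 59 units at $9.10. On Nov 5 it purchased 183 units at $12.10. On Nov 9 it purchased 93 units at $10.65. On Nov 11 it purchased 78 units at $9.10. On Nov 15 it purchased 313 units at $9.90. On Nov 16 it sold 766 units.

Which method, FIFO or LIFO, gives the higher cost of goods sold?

FIFO

FIFO COGS: 101 @ $13.80 + 160 @ $9.75 + 59 @ $9.10 + 183 @ $12.10 + 93 @ $10.65 + 78 @ $9.10 + 92 @ $9.90 = $8,316.05
LIFO COGS: 313 @ $9.90 + 78 @ $9.10 + 93 @ $10.65 + 183 @ $12.10 + 59 @ $9.10 + 40 @ $9.75 = $7,940.15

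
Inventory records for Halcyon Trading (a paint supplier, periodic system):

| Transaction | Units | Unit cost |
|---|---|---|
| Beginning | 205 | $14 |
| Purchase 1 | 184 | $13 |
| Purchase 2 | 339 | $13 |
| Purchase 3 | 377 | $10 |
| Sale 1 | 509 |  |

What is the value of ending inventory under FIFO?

Sale 1 (509) [FIFO — oldest first]: 205 @ $14 + 184 @ $13 + 120 @ $13 = $6,822
Ending inventory: 219 @ $13 + 377 @ $10 = $6,617

Ending inventory = $6,617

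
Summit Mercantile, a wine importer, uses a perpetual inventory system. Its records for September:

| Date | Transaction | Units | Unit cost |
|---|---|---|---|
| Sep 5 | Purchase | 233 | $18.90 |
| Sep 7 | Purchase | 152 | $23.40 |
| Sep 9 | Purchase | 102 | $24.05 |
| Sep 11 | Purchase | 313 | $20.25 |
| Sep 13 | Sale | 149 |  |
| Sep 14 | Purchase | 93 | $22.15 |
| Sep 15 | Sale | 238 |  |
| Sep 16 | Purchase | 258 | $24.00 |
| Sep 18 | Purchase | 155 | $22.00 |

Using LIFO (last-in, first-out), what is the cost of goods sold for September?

Sep 13, 149 sold [LIFO — newest first]: 149 @ $20.25 = $3,017.25
Sep 15, 238 sold [LIFO — newest first]: 93 @ $22.15 + 145 @ $20.25 = $4,996.20
Total COGS = $3,017.25 + $4,996.20 = $8,013.45
Ending inventory: 233 @ $18.90 + 152 @ $23.40 + 102 @ $24.05 + 19 @ $20.25 + 258 @ $24.00 + 155 @ $22.00 = $20,400.35
Check: goods available $28,413.80 = COGS $8,013.45 + ending $20,400.35

COGS = $8,013.45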